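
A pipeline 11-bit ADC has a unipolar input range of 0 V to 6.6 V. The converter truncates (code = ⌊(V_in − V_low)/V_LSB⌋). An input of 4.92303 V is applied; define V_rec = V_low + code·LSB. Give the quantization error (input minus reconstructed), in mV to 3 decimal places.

2.034 mV

Step size: 6.6 V ÷ 2^11 = 3.223 mV.
(4.92303 − 0)/0.00322266 = 1527.6311; ⌊·⌋ gives code 1527.
Code 1527 maps back to 0 + 1527×0.00322266 V = 4.9209961 V.
Difference: 0.00203391 V → 2.034 mV.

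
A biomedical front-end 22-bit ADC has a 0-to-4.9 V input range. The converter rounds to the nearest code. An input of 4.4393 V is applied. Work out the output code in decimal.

LSB = 4.9 V / 4194304 = 1.17 µV.
(4.4393 − 0) / 1.16825e-06 = 3799953.826 LSBs.
round(3799953.826) = 3799954.

code 3799954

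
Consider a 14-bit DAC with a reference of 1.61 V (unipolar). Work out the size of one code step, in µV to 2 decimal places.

Full-scale span = 1.61 V.
LSB = 1.61 / 2^14 = 1.61 / 16384 = 9.82666e-05 V = 98.27 µV.

98.27 µV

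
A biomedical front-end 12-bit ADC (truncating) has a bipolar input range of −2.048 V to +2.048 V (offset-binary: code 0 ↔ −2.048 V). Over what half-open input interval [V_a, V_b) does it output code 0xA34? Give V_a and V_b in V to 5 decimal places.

LSB = 4.096/2^12 = 1.000 mV.
Code 0xA34 = 2612 decimal.
V_a = V_low + 2612·LSB = 0.564 V; V_b = V_low + 2613·LSB = 0.565 V.

[0.56400 V, 0.56500 V)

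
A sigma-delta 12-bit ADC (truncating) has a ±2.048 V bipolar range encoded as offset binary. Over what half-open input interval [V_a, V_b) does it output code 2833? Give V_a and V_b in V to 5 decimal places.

LSB = 4.096/2^12 = 1.000 mV.
V_a = V_low + 2833·LSB = 0.785 V; V_b = V_low + 2834·LSB = 0.786 V.

[0.78500 V, 0.78600 V)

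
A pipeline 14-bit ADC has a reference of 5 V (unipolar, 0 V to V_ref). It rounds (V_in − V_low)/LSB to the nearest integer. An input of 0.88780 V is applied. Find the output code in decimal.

LSB = 5 V / 16384 = 305.18 µV.
(V_in − V_low)/LSB = (0.88780 − 0) / 0.000305176 = 2909.143.
round(2909.143) = 2909.

code 2909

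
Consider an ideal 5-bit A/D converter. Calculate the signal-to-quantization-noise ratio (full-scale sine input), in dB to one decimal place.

31.9 dB

SNR ≈ 6.02·N + 1.76 dB = 6.02·5 + 1.76 = 31.86 dB.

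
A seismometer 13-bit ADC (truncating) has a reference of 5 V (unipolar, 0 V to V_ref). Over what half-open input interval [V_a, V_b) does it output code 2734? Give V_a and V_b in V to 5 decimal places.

LSB = 5/2^13 = 0.610 mV.
V_a = V_low + 2734·LSB = 1.6687 V; V_b = V_low + 2735·LSB = 1.66931 V.

[1.66870 V, 1.66931 V)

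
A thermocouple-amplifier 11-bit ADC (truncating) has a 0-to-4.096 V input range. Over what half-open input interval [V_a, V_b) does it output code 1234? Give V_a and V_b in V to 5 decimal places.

[2.46800 V, 2.47000 V)

LSB = 4.096/2^11 = 2.000 mV.
V_a = V_low + 1234·LSB = 2.468 V; V_b = V_low + 1235·LSB = 2.47 V.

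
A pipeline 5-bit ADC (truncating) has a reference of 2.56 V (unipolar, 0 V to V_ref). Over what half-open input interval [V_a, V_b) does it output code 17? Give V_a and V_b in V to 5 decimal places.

[1.36000 V, 1.44000 V)

LSB = 2.56/2^5 = 80.000 mV.
V_a = V_low + 17·LSB = 1.36 V; V_b = V_low + 18·LSB = 1.44 V.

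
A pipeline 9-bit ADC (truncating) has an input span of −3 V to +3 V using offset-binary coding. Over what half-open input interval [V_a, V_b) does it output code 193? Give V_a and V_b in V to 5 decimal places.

[-0.73828 V, -0.72656 V)

LSB = 6/2^9 = 11.719 mV.
V_a = V_low + 193·LSB = -0.738281 V; V_b = V_low + 194·LSB = -0.726562 V.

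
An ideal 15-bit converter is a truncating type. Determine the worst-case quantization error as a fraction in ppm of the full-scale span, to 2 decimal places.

30.52 ppm

Truncating → worst-case error = 1 LSB = V_FS/2^15, so 1e+06/32768 = 30.5176 ppm of full scale.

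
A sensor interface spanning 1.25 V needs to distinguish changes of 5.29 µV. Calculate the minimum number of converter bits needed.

18 bits

Number of steps required ≥ 1.25 V / 5.29 µV = 236294.90.
Need 2^N ≥ 236294.90; 2^17 = 131072, 2^18 = 262144.
Minimum N = 18.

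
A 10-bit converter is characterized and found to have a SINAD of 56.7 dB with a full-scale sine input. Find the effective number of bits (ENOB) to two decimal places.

9.13 bits

ENOB = (SINAD − 1.76) / 6.02 = (56.7 − 1.76)/6.02 = 9.126.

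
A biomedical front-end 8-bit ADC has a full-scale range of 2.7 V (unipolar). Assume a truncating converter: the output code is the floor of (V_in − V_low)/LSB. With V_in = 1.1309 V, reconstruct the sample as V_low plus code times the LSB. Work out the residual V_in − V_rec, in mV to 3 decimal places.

2.384 mV

One LSB is 2.7 V / 256 = 10.547 mV.
(V_in − V_low)/LSB = (1.1309 − 0)/0.0105469 = 107.2261 → code 107 (floor).
Code 107 maps back to 0 + 107×0.0105469 V = 1.1285156 V.
Error = 1.1309 − 1.1285156 = 0.00238438 V = 2.384 mV.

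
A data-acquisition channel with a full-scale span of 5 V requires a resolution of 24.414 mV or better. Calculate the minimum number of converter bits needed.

8 bits

Number of steps required ≥ 5 V / 24.414 mV = 204.80.
Need 2^N ≥ 204.80; 2^7 = 128, 2^8 = 256.
Minimum N = 8.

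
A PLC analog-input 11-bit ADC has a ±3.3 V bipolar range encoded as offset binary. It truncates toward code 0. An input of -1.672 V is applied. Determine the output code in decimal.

code 505

LSB = 6.6 V / 2048 = 3.223 mV.
(-1.672 − (−3.3)) / 0.00322266 = 505.173 LSBs.
Floor → code 505.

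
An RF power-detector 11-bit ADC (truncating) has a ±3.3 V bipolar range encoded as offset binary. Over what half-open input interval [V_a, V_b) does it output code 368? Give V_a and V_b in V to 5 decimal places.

LSB = 6.6/2^11 = 3.223 mV.
V_a = V_low + 368·LSB = -2.11406 V; V_b = V_low + 369·LSB = -2.11084 V.

[-2.11406 V, -2.11084 V)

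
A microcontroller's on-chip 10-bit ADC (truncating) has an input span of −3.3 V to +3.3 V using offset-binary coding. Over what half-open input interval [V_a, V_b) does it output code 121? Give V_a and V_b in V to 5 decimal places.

LSB = 6.6/2^10 = 6.445 mV.
V_a = V_low + 121·LSB = -2.52012 V; V_b = V_low + 122·LSB = -2.51367 V.

[-2.52012 V, -2.51367 V)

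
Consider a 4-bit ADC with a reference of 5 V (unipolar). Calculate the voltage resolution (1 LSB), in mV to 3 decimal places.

312.500 mV

Full-scale span = 5 V.
LSB = 5 / 2^4 = 5 / 16 = 0.3125 V = 312.500 mV.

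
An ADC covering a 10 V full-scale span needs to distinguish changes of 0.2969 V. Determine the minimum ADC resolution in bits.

6 bits

Number of steps required ≥ 10 V / 0.2969 V = 33.68.
Need 2^N ≥ 33.68; 2^5 = 32, 2^6 = 64.
Minimum N = 6.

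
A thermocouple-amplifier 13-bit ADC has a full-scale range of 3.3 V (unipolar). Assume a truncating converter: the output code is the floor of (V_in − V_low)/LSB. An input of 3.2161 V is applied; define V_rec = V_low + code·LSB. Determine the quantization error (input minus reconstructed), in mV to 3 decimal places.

0.292 mV

Step size: 3.3 V ÷ 2^13 = 402.83 µV.
(V_in − V_low)/LSB = (3.2161 − 0)/0.000402832 = 7983.7246 → code 7983 (floor).
V_rec = 0 + 7983·0.000402832 = 3.2158081 V.
Difference: 0.000291895 V → 0.292 mV.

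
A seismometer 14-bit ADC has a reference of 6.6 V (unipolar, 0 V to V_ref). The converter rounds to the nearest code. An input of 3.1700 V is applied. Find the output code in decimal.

With 16384 levels over 6.6 V, one step is 402.83 µV.
Input sits at 7869.285 steps above V_low.
round(7869.285) = 7869.

code 7869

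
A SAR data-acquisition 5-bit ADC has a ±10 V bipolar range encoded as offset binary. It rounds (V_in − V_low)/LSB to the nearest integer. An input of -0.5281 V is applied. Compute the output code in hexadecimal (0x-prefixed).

Full-scale span = 20 V; LSB = 20/2^5 = 0.6250 V.
Input sits at 15.155 steps above V_low.
Round → code 15.
In hexadecimal (0x-prefixed): 0xF.

code 0xF (decimal 15)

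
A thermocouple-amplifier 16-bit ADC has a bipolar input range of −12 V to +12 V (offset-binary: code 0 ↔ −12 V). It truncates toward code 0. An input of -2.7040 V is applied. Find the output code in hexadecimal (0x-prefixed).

code 0x6328 (decimal 25384)

With 65536 levels over 24 V, one step is 366.21 µV.
Input sits at 25384.277 steps above V_low.
So the output code is 25384.
In hexadecimal (0x-prefixed): 0x6328.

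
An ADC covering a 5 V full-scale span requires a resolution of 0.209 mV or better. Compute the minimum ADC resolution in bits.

15 bits

Number of steps required ≥ 5 V / 0.209 mV = 23923.44.
Need 2^N ≥ 23923.44; 2^14 = 16384, 2^15 = 32768.
Minimum N = 15.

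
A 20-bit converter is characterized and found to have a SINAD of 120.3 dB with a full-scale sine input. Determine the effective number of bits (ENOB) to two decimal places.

ENOB = (SINAD − 1.76) / 6.02 = (120.3 − 1.76)/6.02 = 19.691.

19.69 bits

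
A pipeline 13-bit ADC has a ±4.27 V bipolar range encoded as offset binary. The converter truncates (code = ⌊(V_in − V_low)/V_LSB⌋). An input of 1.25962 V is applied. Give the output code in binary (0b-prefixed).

code 0b1010010111000 (decimal 5304)

With 8192 levels over 8.54 V, one step is 1.042 mV.
(1.25962 − (−4.27)) / 0.00104248 = 5304.291 LSBs.
Floor → code 5304.
In binary (0b-prefixed): 0b1010010111000.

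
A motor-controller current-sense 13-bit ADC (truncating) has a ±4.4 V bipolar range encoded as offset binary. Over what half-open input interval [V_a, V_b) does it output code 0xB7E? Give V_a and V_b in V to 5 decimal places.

[-1.23965 V, -1.23857 V)

LSB = 8.8/2^13 = 1.074 mV.
Code 0xB7E = 2942 decimal.
V_a = V_low + 2942·LSB = -1.23965 V; V_b = V_low + 2943·LSB = -1.23857 V.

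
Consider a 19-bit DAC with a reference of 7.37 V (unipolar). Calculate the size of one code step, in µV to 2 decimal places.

14.06 µV

Full-scale span = 7.37 V.
LSB = 7.37 / 2^19 = 7.37 / 524288 = 1.40572e-05 V = 14.06 µV.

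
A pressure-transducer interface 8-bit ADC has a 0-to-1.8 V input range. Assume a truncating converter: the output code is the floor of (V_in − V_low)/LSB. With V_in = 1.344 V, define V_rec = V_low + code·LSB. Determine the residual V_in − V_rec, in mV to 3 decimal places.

1.031 mV

One LSB is 1.8 V / 256 = 7.031 mV.
Scaled input = 191.1467 LSBs, so code = 191.
V_rec = 0 + 191·0.00703125 = 1.3429688 V.
V_in − V_rec = 0.00103125 V = 1.031 mV.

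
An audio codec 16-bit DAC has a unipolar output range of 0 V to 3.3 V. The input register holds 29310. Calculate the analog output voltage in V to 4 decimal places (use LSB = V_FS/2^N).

LSB = 3.3 V / 2^16 = 50.35 µV.
V_out = 0 + 29310 × 5.0354e-05 V = 1.47588 V.

1.4759 V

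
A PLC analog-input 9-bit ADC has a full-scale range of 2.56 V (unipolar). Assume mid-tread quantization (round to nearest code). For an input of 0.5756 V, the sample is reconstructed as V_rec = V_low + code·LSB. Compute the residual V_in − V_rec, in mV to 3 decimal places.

0.600 mV

LSB = 2.56/2^9 = 5.000 mV.
(V_in − V_low)/LSB = (0.5756 − 0)/0.005 = 115.1200 → code 115 (round).
V_rec = 0 + 115·0.005 = 0.575 V.
Difference: 0.0006 V → 0.600 mV.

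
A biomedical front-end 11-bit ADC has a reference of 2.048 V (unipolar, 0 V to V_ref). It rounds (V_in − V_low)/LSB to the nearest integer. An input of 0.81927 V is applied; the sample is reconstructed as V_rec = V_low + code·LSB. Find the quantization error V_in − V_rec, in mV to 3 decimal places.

LSB = 2.048/2^11 = 1.000 mV.
(V_in − V_low)/LSB = (0.81927 − 0)/0.001 = 819.2700 → code 819 (round).
Reconstructed: 0.819 V.
Error = 0.81927 − 0.819 = 0.00027 V = 0.270 mV.

0.270 mV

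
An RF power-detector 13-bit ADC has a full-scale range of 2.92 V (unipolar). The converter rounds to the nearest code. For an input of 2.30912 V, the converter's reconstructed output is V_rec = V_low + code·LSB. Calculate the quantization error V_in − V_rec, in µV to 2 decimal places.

One LSB is 2.92 V / 8192 = 356.45 µV.
(2.30912 − 0)/0.000356445 = 6478.1887; round gives code 6478.
Reconstructed: 2.3090527 V.
Error = 2.30912 − 2.3090527 = 6.72656e-05 V = 67.27 µV.

67.27 µV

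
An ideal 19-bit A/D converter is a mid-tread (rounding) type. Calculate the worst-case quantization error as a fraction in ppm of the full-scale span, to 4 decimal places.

Rounding → worst-case error = ½ LSB = V_FS/2^20, so 1e+06/1048576 = 0.953674 ppm of full scale.

0.9537 ppm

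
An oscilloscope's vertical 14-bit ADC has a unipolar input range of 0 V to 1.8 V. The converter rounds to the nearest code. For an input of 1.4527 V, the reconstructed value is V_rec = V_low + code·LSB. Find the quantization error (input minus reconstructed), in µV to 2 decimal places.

One LSB is 1.8 V / 16384 = 109.86 µV.
(V_in − V_low)/LSB = (1.4527 − 0)/0.000109863 = 13222.7982 → code 13223 (round).
Code 13223 maps back to 0 + 13223×0.000109863 V = 1.4527222 V.
Error = 1.4527 − 1.4527222 = -2.2168e-05 V = -22.17 µV.

-22.17 µV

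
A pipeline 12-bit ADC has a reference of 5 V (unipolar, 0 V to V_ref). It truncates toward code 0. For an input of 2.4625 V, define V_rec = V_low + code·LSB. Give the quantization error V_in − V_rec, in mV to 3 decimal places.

0.342 mV

One LSB is 5 V / 4096 = 1.221 mV.
(2.4625 − 0)/0.0012207 = 2017.2800; ⌊·⌋ gives code 2017.
Reconstructed: 2.4621582 V.
V_in − V_rec = 0.000341797 V = 0.342 mV.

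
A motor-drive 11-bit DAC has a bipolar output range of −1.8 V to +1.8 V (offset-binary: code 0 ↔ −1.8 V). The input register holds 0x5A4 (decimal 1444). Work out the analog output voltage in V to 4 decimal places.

LSB = 3.6 V / 2^11 = 1.758 mV.
Code 0x5A4 = 1444 decimal.
V_out = (−1.8) + 1444 × 0.00175781 V = 0.738281 V.

0.7383 V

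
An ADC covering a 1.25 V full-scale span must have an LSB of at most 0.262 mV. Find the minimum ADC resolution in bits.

13 bits

Number of steps required ≥ 1.25 V / 0.262 mV = 4770.99.
Need 2^N ≥ 4770.99; 2^12 = 4096, 2^13 = 8192.
Minimum N = 13.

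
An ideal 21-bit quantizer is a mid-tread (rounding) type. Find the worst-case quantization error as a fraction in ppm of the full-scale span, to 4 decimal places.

0.2384 ppm

Rounding → worst-case error = ½ LSB = V_FS/2^22, so 1e+06/4194304 = 0.238419 ppm of full scale.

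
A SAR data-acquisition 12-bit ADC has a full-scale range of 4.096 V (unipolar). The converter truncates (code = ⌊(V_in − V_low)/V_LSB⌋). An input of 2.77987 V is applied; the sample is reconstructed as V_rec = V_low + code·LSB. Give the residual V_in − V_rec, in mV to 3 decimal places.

0.870 mV

Step size: 4.096 V ÷ 2^12 = 1.000 mV.
(V_in − V_low)/LSB = (2.77987 − 0)/0.001 = 2779.8700 → code 2779 (floor).
V_rec = 0 + 2779·0.001 = 2.779 V.
Error = 2.77987 − 2.779 = 0.00087 V = 0.870 mV.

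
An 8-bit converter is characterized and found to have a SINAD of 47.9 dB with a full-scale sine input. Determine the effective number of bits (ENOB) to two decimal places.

7.66 bits

ENOB = (SINAD − 1.76) / 6.02 = (47.9 − 1.76)/6.02 = 7.664.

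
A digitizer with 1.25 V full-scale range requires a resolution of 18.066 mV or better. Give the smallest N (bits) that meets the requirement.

7 bits

Number of steps required ≥ 1.25 V / 18.066 mV = 69.19.
Need 2^N ≥ 69.19; 2^6 = 64, 2^7 = 128.
Minimum N = 7.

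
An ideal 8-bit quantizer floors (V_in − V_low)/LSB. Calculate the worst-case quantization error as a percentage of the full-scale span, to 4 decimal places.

0.3906 %

Truncating → worst-case error = 1 LSB = V_FS/2^8, so 100/256 = 0.390625 % of full scale.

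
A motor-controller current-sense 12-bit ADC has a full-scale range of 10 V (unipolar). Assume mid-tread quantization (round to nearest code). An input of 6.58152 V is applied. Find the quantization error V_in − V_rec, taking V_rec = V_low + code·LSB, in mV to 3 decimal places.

-0.511 mV

LSB = 10/2^12 = 2.441 mV.
(V_in − V_low)/LSB = (6.58152 − 0)/0.00244141 = 2695.7906 → code 2696 (round).
Reconstructed: 6.5820312 V.
V_in − V_rec = -0.00051125 V = -0.511 mV.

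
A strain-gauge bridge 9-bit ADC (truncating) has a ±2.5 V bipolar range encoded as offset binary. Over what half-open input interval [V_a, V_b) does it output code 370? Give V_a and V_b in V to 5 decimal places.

LSB = 5/2^9 = 9.766 mV.
V_a = V_low + 370·LSB = 1.11328 V; V_b = V_low + 371·LSB = 1.12305 V.

[1.11328 V, 1.12305 V)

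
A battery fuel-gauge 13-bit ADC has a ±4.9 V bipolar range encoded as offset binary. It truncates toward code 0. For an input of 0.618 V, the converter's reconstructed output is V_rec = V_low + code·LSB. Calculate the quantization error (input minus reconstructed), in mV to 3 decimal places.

Step size: 9.8 V ÷ 2^13 = 1.196 mV.
(V_in − V_low)/LSB = (0.618 − (−4.9))/0.00119629 = 4612.5976 → code 4612 (floor).
Code 4612 maps back to (−4.9) + 4612×0.00119629 V = 0.61728516 V.
Error = 0.618 − 0.61728516 = 0.000714844 V = 0.715 mV.

0.715 mV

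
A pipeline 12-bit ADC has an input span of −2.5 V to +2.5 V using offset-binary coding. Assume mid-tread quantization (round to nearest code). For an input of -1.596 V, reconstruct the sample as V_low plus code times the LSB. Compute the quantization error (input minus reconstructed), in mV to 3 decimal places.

One LSB is 5 V / 4096 = 1.221 mV.
Scaled input = 740.5568 LSBs, so code = 741.
V_rec = (−2.5) + 741·0.0012207 = -1.595459 V.
Difference: -0.000541016 V → -0.541 mV.

-0.541 mV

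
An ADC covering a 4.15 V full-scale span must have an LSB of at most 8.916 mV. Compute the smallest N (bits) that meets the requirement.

9 bits

Number of steps required ≥ 4.15 V / 8.916 mV = 465.46.
Need 2^N ≥ 465.46; 2^8 = 256, 2^9 = 512.
Minimum N = 9.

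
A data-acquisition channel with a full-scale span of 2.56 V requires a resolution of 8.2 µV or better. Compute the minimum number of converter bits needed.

19 bits

Number of steps required ≥ 2.56 V / 8.2 µV = 312195.12.
Need 2^N ≥ 312195.12; 2^18 = 262144, 2^19 = 524288.
Minimum N = 19.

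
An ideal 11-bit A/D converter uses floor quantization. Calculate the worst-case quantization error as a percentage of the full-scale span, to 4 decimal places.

Truncating → worst-case error = 1 LSB = V_FS/2^11, so 100/2048 = 0.0488281 % of full scale.

0.0488 %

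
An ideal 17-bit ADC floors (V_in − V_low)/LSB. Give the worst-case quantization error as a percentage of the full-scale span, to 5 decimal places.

Truncating → worst-case error = 1 LSB = V_FS/2^17, so 100/131072 = 0.000762939 % of full scale.

0.00076 %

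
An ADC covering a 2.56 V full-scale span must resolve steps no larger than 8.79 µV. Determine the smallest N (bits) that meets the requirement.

19 bits

Number of steps required ≥ 2.56 V / 8.79 µV = 291240.05.
Need 2^N ≥ 291240.05; 2^18 = 262144, 2^19 = 524288.
Minimum N = 19.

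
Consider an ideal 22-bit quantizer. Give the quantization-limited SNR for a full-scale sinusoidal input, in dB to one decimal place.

134.2 dB

SNR ≈ 6.02·N + 1.76 dB = 6.02·22 + 1.76 = 134.20 dB.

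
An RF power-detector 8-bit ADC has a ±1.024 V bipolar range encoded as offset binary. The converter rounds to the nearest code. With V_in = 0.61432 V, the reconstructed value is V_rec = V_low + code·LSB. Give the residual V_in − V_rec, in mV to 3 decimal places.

Step size: 2.048 V ÷ 2^8 = 8.000 mV.
(V_in − V_low)/LSB = (0.61432 − (−1.024))/0.008 = 204.7900 → code 205 (round).
V_rec = (−1.024) + 205·0.008 = 0.616 V.
V_in − V_rec = -0.00168 V = -1.680 mV.

-1.680 mV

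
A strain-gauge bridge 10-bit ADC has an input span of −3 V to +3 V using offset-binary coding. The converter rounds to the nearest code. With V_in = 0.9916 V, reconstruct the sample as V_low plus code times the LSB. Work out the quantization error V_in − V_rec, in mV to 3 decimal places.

LSB = 6/2^10 = 5.859 mV.
Scaled input = 681.2331 LSBs, so code = 681.
Code 681 maps back to (−3) + 681×0.00585938 V = 0.99023438 V.
Error = 0.9916 − 0.99023438 = 0.00136563 V = 1.366 mV.

1.366 mV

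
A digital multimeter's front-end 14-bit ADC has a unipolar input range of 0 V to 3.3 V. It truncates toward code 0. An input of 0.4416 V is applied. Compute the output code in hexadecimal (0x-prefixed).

code 0x890 (decimal 2192)

LSB = 3.3 V / 16384 = 201.42 µV.
(0.4416 − 0) / 0.000201416 = 2192.477 LSBs.
So the output code is 2192.
In hexadecimal (0x-prefixed): 0x890.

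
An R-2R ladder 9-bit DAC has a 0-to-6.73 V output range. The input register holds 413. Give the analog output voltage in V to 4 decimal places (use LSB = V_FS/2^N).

LSB = 6.73 V / 2^9 = 13.145 mV.
V_out = 0 + 413 × 0.0131445 V = 5.42869 V.

5.4287 V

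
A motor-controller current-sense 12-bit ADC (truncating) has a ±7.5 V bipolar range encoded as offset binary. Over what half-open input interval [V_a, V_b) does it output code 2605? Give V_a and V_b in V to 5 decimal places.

[2.03979 V, 2.04346 V)

LSB = 15/2^12 = 3.662 mV.
V_a = V_low + 2605·LSB = 2.03979 V; V_b = V_low + 2606·LSB = 2.04346 V.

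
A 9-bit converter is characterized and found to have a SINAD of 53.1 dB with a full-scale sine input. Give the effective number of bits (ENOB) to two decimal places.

8.53 bits

ENOB = (SINAD − 1.76) / 6.02 = (53.1 − 1.76)/6.02 = 8.528.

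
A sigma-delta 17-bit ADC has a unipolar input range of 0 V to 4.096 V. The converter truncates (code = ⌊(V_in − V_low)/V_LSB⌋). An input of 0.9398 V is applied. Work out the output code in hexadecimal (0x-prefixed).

Full-scale span = 4.096 V; LSB = 4.096/2^17 = 31.25 µV.
(0.9398 − 0) / 3.125e-05 = 30073.600 LSBs.
⌊·⌋(30073.600) = 30073.
In hexadecimal (0x-prefixed): 0x7579.

code 0x7579 (decimal 30073)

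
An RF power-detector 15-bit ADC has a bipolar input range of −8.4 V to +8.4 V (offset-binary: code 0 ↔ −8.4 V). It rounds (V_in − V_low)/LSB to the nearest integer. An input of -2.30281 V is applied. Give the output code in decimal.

code 11892

LSB = 16.8 V / 32768 = 0.513 mV.
Input sits at 11892.424 steps above V_low.
Round → code 11892.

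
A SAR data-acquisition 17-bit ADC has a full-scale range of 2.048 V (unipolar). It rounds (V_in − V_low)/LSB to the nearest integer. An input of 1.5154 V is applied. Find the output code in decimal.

Full-scale span = 2.048 V; LSB = 2.048/2^17 = 15.62 µV.
Input sits at 96985.600 steps above V_low.
So the output code is 96986.

code 96986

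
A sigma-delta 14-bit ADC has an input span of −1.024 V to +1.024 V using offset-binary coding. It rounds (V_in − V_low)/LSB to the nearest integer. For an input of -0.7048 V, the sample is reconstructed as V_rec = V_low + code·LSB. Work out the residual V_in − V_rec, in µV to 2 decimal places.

-50.00 µV

One LSB is 2.048 V / 16384 = 125.00 µV.
Scaled input = 2553.6000 LSBs, so code = 2554.
V_rec = (−1.024) + 2554·0.000125 = -0.70475 V.
V_in − V_rec = -5e-05 V = -50.00 µV.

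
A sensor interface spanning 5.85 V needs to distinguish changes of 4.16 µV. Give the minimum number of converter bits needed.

Number of steps required ≥ 5.85 V / 4.16 µV = 1406250.00.
Need 2^N ≥ 1406250.00; 2^20 = 1048576, 2^21 = 2097152.
Minimum N = 21.

21 bits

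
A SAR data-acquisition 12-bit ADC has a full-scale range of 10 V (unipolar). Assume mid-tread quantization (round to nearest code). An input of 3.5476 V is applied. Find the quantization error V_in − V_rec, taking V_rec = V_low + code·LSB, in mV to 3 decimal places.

One LSB is 10 V / 4096 = 2.441 mV.
Scaled input = 1453.0970 LSBs, so code = 1453.
Code 1453 maps back to 0 + 1453×0.00244141 V = 3.5473633 V.
V_in − V_rec = 0.000236719 V = 0.237 mV.

0.237 mV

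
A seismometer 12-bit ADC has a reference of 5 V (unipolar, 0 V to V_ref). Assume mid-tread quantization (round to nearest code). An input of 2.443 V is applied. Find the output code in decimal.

Full-scale span = 5 V; LSB = 5/2^12 = 1.221 mV.
Input sits at 2001.306 steps above V_low.
Round → code 2001.

code 2001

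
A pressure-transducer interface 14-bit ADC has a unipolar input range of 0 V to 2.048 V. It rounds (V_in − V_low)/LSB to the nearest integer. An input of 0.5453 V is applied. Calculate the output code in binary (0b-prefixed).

code 0b1000100001010 (decimal 4362)

Full-scale span = 2.048 V; LSB = 2.048/2^14 = 125.00 µV.
(V_in − V_low)/LSB = (0.5453 − 0) / 0.000125 = 4362.400.
So the output code is 4362.
In binary (0b-prefixed): 0b1000100001010.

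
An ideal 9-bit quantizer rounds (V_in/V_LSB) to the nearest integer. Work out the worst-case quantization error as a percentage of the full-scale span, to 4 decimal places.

0.0977 %

Rounding → worst-case error = ½ LSB = V_FS/2^10, so 100/1024 = 0.0976562 % of full scale.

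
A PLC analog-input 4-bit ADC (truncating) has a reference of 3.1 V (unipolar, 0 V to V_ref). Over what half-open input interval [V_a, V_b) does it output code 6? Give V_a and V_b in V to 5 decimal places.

LSB = 3.1/2^4 = 193.750 mV.
V_a = V_low + 6·LSB = 1.1625 V; V_b = V_low + 7·LSB = 1.35625 V.

[1.16250 V, 1.35625 V)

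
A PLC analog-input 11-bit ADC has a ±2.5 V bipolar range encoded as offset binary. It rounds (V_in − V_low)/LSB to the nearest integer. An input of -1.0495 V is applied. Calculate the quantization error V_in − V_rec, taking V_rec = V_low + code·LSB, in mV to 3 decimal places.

One LSB is 5 V / 2048 = 2.441 mV.
(V_in − V_low)/LSB = (-1.0495 − (−2.5))/0.00244141 = 594.1248 → code 594 (round).
Code 594 maps back to (−2.5) + 594×0.00244141 V = -1.0498047 V.
Error = -1.0495 − (−1.0498047) = 0.000304687 V = 0.305 mV.

0.305 mV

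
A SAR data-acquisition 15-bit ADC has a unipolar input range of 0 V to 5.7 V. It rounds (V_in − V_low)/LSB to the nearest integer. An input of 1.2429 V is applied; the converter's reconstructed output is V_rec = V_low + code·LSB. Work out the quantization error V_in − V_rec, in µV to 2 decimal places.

25.85 µV

LSB = 5.7/2^15 = 173.95 µV.
Scaled input = 7145.1486 LSBs, so code = 7145.
Reconstructed: 1.2428741 V.
Error = 1.2429 − 1.2428741 = 2.58545e-05 V = 25.85 µV.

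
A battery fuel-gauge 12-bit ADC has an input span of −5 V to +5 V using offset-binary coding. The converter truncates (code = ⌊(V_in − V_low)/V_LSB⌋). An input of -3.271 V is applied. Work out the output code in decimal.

code 708

With 4096 levels over 10 V, one step is 2.441 mV.
(-3.271 − (−5)) / 0.00244141 = 708.198 LSBs.
⌊·⌋(708.198) = 708.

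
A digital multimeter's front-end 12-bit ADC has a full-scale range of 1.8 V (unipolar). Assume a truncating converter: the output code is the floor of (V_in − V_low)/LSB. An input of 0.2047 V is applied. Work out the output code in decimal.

code 465

LSB = 1.8 V / 4096 = 439.45 µV.
(V_in − V_low)/LSB = (0.2047 − 0) / 0.000439453 = 465.806.
⌊·⌋(465.806) = 465.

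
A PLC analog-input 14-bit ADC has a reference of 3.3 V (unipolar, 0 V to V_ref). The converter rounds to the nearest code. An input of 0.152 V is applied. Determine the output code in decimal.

With 16384 levels over 3.3 V, one step is 201.42 µV.
Input sits at 754.657 steps above V_low.
Round → code 755.

code 755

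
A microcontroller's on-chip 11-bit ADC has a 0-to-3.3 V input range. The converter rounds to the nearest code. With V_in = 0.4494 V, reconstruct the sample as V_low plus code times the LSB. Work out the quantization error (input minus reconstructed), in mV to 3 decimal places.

LSB = 3.3/2^11 = 1.611 mV.
(0.4494 − 0)/0.00161133 = 278.9004; round gives code 279.
V_rec = 0 + 279·0.00161133 = 0.44956055 V.
V_in − V_rec = -0.000160547 V = -0.161 mV.

-0.161 mV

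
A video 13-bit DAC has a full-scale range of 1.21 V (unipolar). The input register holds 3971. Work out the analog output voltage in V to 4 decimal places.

0.5865 V

LSB = 1.21 V / 2^13 = 147.71 µV.
V_out = 0 + 3971 × 0.000147705 V = 0.586537 V.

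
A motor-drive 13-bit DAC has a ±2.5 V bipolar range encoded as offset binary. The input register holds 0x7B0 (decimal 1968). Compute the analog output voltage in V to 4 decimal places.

LSB = 5 V / 2^13 = 0.610 mV.
Code 0x7B0 = 1968 decimal.
V_out = (−2.5) + 1968 × 0.000610352 V = -1.29883 V.

-1.2988 V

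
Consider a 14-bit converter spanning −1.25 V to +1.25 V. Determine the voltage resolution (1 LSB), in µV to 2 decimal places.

Full-scale span = 2.5 V.
LSB = 2.5 / 2^14 = 2.5 / 16384 = 0.000152588 V = 152.59 µV.

152.59 µV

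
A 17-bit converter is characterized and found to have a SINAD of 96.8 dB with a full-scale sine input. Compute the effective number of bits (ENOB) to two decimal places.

ENOB = (SINAD − 1.76) / 6.02 = (96.8 − 1.76)/6.02 = 15.787.

15.79 bits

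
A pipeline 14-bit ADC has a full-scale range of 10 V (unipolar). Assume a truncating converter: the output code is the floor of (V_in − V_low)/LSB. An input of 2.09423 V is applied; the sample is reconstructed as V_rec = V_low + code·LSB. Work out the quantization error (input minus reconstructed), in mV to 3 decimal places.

One LSB is 10 V / 16384 = 0.610 mV.
(2.09423 − 0)/0.000610352 = 3431.1864; ⌊·⌋ gives code 3431.
Code 3431 maps back to 0 + 3431×0.000610352 V = 2.0941162 V.
V_in − V_rec = 0.000113789 V = 0.114 mV.

0.114 mV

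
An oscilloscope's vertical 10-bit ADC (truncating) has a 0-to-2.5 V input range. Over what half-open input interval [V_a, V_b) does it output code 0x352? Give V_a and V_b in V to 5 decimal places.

LSB = 2.5/2^10 = 2.441 mV.
Code 0x352 = 850 decimal.
V_a = V_low + 850·LSB = 2.0752 V; V_b = V_low + 851·LSB = 2.07764 V.

[2.07520 V, 2.07764 V)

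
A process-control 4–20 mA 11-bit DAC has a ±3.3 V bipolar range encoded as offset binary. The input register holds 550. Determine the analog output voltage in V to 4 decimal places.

-1.5275 V

LSB = 6.6 V / 2^11 = 3.223 mV.
V_out = (−3.3) + 550 × 0.00322266 V = -1.52754 V.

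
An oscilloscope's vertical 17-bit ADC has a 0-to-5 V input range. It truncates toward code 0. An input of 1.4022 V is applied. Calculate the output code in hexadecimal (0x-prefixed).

With 131072 levels over 5 V, one step is 38.15 µV.
Input sits at 36757.832 steps above V_low.
So the output code is 36757.
In hexadecimal (0x-prefixed): 0x8F95.

code 0x8F95 (decimal 36757)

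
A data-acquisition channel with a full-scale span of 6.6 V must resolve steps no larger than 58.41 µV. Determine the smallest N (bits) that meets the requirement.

Number of steps required ≥ 6.6 V / 58.41 µV = 112994.35.
Need 2^N ≥ 112994.35; 2^16 = 65536, 2^17 = 131072.
Minimum N = 17.

17 bits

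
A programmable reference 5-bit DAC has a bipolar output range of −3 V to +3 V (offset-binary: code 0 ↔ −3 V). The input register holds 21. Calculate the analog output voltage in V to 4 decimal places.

LSB = 6 V / 2^5 = 187.500 mV.
V_out = (−3) + 21 × 0.1875 V = 0.9375 V.

0.9375 V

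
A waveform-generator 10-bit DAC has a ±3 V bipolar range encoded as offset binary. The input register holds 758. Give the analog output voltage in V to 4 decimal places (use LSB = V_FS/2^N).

LSB = 6 V / 2^10 = 5.859 mV.
V_out = (−3) + 758 × 0.00585938 V = 1.44141 V.

1.4414 V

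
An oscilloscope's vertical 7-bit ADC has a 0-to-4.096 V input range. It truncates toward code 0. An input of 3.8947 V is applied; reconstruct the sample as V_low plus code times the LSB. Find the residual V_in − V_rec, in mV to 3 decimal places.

One LSB is 4.096 V / 128 = 32.000 mV.
(V_in − V_low)/LSB = (3.8947 − 0)/0.032 = 121.7094 → code 121 (floor).
Reconstructed: 3.872 V.
Difference: 0.0227 V → 22.700 mV.

22.700 mV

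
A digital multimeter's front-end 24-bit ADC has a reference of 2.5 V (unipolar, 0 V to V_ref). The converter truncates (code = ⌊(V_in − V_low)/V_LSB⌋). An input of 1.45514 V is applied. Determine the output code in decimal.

Full-scale span = 2.5 V; LSB = 2.5/2^24 = 0.15 µV.
(V_in − V_low)/LSB = (1.45514 − 0) / 1.49012e-07 = 9765279.236.
Floor → code 9765279.

code 9765279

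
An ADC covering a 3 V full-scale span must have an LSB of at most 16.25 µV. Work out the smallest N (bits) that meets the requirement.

18 bits

Number of steps required ≥ 3 V / 16.25 µV = 184615.38.
Need 2^N ≥ 184615.38; 2^17 = 131072, 2^18 = 262144.
Minimum N = 18.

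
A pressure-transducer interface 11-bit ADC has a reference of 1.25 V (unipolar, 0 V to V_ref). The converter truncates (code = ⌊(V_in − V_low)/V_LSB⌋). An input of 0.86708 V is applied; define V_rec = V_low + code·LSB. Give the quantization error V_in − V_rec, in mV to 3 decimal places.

One LSB is 1.25 V / 2048 = 0.610 mV.
Scaled input = 1420.6239 LSBs, so code = 1420.
V_rec = 0 + 1420·0.000610352 = 0.86669922 V.
Difference: 0.000380781 V → 0.381 mV.

0.381 mV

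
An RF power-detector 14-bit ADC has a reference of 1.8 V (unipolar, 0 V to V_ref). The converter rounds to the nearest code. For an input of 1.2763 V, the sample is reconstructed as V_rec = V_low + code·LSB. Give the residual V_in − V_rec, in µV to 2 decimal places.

18.26 µV

Step size: 1.8 V ÷ 2^14 = 109.86 µV.
(1.2763 − 0)/0.000109863 = 11617.1662; round gives code 11617.
Reconstructed: 1.2762817 V.
Difference: 1.82617e-05 V → 18.26 µV.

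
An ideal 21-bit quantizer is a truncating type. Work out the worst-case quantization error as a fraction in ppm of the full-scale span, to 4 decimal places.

Truncating → worst-case error = 1 LSB = V_FS/2^21, so 1e+06/2097152 = 0.476837 ppm of full scale.

0.4768 ppm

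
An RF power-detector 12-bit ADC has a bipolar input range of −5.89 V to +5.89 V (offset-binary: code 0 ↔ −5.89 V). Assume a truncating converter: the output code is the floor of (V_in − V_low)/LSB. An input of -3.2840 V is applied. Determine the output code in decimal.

code 906

LSB = 11.78 V / 4096 = 2.876 mV.
(V_in − V_low)/LSB = (-3.2840 − (−5.89)) / 0.00287598 = 906.127.
⌊·⌋(906.127) = 906.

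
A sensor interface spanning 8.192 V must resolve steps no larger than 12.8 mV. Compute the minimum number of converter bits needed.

10 bits

Number of steps required ≥ 8.192 V / 12.8 mV = 640.00.
Need 2^N ≥ 640.00; 2^9 = 512, 2^10 = 1024.
Minimum N = 10.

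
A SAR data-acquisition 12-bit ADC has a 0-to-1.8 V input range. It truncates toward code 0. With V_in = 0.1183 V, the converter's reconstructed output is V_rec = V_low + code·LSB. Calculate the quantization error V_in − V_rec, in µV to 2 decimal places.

87.11 µV

LSB = 1.8/2^12 = 439.45 µV.
(0.1183 − 0)/0.000439453 = 269.1982; ⌊·⌋ gives code 269.
Reconstructed: 0.11821289 V.
Error = 0.1183 − 0.11821289 = 8.71094e-05 V = 87.11 µV.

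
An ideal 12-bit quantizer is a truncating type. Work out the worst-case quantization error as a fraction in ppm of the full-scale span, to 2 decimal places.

Truncating → worst-case error = 1 LSB = V_FS/2^12, so 1e+06/4096 = 244.141 ppm of full scale.

244.14 ppm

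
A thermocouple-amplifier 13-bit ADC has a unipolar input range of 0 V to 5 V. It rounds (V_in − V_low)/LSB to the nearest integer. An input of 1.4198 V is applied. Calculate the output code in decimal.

LSB = 5 V / 8192 = 0.610 mV.
Input sits at 2326.200 steps above V_low.
round(2326.200) = 2326.

code 2326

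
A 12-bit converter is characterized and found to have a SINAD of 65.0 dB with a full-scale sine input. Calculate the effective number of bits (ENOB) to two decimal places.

10.50 bits

ENOB = (SINAD − 1.76) / 6.02 = (65.0 − 1.76)/6.02 = 10.505.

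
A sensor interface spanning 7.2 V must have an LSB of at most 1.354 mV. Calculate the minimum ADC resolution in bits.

Number of steps required ≥ 7.2 V / 1.354 mV = 5317.58.
Need 2^N ≥ 5317.58; 2^12 = 4096, 2^13 = 8192.
Minimum N = 13.

13 bits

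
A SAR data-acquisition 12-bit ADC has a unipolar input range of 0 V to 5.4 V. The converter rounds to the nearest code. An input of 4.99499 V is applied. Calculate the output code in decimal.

Full-scale span = 5.4 V; LSB = 5.4/2^12 = 1.318 mV.
(V_in − V_low)/LSB = (4.99499 − 0) / 0.00131836 = 3788.792.
So the output code is 3789.

code 3789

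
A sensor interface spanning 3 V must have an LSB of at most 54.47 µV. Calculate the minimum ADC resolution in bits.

Number of steps required ≥ 3 V / 54.47 µV = 55076.19.
Need 2^N ≥ 55076.19; 2^15 = 32768, 2^16 = 65536.
Minimum N = 16.

16 bits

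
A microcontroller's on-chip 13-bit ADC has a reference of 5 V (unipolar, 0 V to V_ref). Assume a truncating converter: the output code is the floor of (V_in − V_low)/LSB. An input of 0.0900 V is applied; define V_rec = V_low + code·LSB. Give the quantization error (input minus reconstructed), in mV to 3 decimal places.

0.278 mV

LSB = 5/2^13 = 0.610 mV.
(V_in − V_low)/LSB = (0.0900 − 0)/0.000610352 = 147.4560 → code 147 (floor).
Reconstructed: 0.08972168 V.
V_in − V_rec = 0.00027832 V = 0.278 mV.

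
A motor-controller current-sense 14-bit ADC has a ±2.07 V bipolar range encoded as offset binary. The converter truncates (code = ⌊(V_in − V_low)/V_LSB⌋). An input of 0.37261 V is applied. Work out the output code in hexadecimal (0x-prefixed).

LSB = 4.14 V / 16384 = 252.69 µV.
Input sits at 9666.600 steps above V_low.
Floor → code 9666.
In hexadecimal (0x-prefixed): 0x25C2.

code 0x25C2 (decimal 9666)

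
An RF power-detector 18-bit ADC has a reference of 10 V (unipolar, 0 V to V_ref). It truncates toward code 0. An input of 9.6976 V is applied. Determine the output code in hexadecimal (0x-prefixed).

Full-scale span = 10 V; LSB = 10/2^18 = 38.15 µV.
Input sits at 254216.765 steps above V_low.
⌊·⌋(254216.765) = 254216.
In hexadecimal (0x-prefixed): 0x3E108.

code 0x3E108 (decimal 254216)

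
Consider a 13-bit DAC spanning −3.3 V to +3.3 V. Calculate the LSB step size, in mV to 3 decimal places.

Full-scale span = 6.6 V.
LSB = 6.6 / 2^13 = 6.6 / 8192 = 0.000805664 V = 0.806 mV.

0.806 mV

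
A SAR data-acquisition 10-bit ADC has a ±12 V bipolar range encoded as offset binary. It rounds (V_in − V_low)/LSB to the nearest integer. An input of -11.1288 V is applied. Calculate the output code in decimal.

With 1024 levels over 24 V, one step is 23.438 mV.
Input sits at 37.171 steps above V_low.
round(37.171) = 37.

code 37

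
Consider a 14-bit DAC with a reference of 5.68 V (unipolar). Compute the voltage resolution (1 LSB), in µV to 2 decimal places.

346.68 µV

Full-scale span = 5.68 V.
LSB = 5.68 / 2^14 = 5.68 / 16384 = 0.00034668 V = 346.68 µV.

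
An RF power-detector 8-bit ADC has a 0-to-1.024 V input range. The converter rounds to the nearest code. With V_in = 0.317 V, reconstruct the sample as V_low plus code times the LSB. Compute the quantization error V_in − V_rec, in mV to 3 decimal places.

LSB = 1.024/2^8 = 4.000 mV.
(0.317 − 0)/0.004 = 79.2500; round gives code 79.
Code 79 maps back to 0 + 79×0.004 V = 0.316 V.
V_in − V_rec = 0.001 V = 1.000 mV.

1.000 mV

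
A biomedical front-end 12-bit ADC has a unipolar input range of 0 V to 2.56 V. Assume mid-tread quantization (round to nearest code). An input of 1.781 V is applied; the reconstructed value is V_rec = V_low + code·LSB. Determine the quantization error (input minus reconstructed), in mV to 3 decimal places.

Step size: 2.56 V ÷ 2^12 = 0.625 mV.
(V_in − V_low)/LSB = (1.781 − 0)/0.000625 = 2849.6000 → code 2850 (round).
Reconstructed: 1.78125 V.
Error = 1.781 − 1.78125 = -0.00025 V = -0.250 mV.

-0.250 mV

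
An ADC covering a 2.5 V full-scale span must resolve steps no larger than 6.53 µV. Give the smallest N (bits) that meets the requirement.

19 bits

Number of steps required ≥ 2.5 V / 6.53 µV = 382848.39.
Need 2^N ≥ 382848.39; 2^18 = 262144, 2^19 = 524288.
Minimum N = 19.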